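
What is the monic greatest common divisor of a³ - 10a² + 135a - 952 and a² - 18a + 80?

a - 8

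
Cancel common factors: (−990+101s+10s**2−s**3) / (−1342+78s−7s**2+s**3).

(90−s−s**2)/(122+4s+s**2)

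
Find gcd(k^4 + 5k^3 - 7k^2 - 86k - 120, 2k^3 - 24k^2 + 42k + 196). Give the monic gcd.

By polynomial division,
  k^4 + 5k^3 - 7k^2 - 86k - 120 = ((1/2)k + 17/2)(2k^3 - 24k^2 + 42k + 196) + (176k^2 - 541k - 1786)
  2k^3 - 24k^2 + 42k + 196 = ((1/88)k - 1571/15488)(176k^2 - 541k - 1786) + ((114921/15488)k + 114921/7744)
  176k^2 - 541k - 1786 = ((2725888/114921)k - 13830784/114921)((114921/15488)k + 114921/7744) + (0)
Last nonzero remainder: (114921/15488)k + 114921/7744. Dividing through by 114921/15488 gives the monic gcd k + 2.

k + 2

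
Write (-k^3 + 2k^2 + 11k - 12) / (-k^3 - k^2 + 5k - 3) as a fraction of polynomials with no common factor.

(k - 4)/(k - 1)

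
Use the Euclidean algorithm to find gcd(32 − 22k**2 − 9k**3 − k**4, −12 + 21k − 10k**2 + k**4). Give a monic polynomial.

By polynomial division,
  −k**4 − 9k**3 − 22k**2 + 32 = (−1)(k**4 − 10k**2 + 21k − 12) + (−9k**3 − 32k**2 + 21k + 20)
  k**4 − 10k**2 + 21k − 12 = (−(1/9)k + 32/81)(−9k**3 − 32k**2 + 21k + 20) + ((403/81)k**2 + (403/27)k − 1612/81)
  −9k**3 − 32k**2 + 21k + 20 = (−(729/403)k − 405/403)((403/81)k**2 + (403/27)k − 1612/81) + (0)
Last nonzero remainder: (403/81)k**2 + (403/27)k − 1612/81. Dividing through by 403/81 gives the monic gcd k**2 + 3k − 4.

−4 + 3k + k**2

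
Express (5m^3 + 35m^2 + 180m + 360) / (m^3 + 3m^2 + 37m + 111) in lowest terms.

(5m^2 + 20m + 120)/(m^2 + 37)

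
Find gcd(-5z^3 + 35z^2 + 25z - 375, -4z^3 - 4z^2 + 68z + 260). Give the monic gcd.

z - 5

Apply the Euclidean algorithm:
  -5z^3 + 35z^2 + 25z - 375 = (5/4)(-4z^3 - 4z^2 + 68z + 260) + (40z^2 - 60z - 700)
  -4z^3 - 4z^2 + 68z + 260 = (-(1/10)z - 1/4)(40z^2 - 60z - 700) + (-17z + 85)
  40z^2 - 60z - 700 = (-(40/17)z - 140/17)(-17z + 85) + (0)
Last nonzero remainder: -17z + 85. Dividing through by -17 gives the monic gcd z - 5.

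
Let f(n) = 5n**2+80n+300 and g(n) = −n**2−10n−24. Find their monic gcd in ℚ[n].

By polynomial division,
  5n**2+80n+300 = (−5)(−n**2−10n−24) + (30n+180)
  −n**2−10n−24 = (−(1/30)n−2/15)(30n+180) + (0)
Last nonzero remainder: 30n+180. Dividing through by 30 gives the monic gcd n+6.

n+6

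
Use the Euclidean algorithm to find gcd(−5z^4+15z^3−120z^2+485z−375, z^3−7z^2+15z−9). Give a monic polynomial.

z^2−4z+3

By polynomial division,
  −5z^4+15z^3−120z^2+485z−375 = (−5z−20)(z^3−7z^2+15z−9) + (−185z^2+740z−555)
  z^3−7z^2+15z−9 = (−(1/185)z+3/185)(−185z^2+740z−555) + (0)
Last nonzero remainder: −185z^2+740z−555. Dividing through by −185 gives the monic gcd z^2−4z+3.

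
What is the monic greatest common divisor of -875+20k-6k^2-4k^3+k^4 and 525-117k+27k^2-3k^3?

Euclidean algorithm in ℚ[k]:
  k^4-4k^3-6k^2+20k-875 = (-(1/3)k-5/3)(-3k^3+27k^2-117k+525) + (0)
Last nonzero remainder: -3k^3+27k^2-117k+525. Dividing through by -3 gives the monic gcd k^3-9k^2+39k-175.

-175+39k-9k^2+k^3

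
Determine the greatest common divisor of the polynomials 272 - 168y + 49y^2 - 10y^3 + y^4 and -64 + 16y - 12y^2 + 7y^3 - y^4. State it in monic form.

Apply the Euclidean algorithm:
  y^4 - 10y^3 + 49y^2 - 168y + 272 = (-1)(-y^4 + 7y^3 - 12y^2 + 16y - 64) + (-3y^3 + 37y^2 - 152y + 208)
  -y^4 + 7y^3 - 12y^2 + 16y - 64 = ((1/3)y + 16/9)(-3y^3 + 37y^2 - 152y + 208) + (-(244/9)y^2 + (1952/9)y - 3904/9)
  -3y^3 + 37y^2 - 152y + 208 = ((27/244)y - 117/244)(-(244/9)y^2 + (1952/9)y - 3904/9) + (0)
Last nonzero remainder: -(244/9)y^2 + (1952/9)y - 3904/9. Dividing through by -244/9 gives the monic gcd y^2 - 8y + 16.

16 - 8y + y^2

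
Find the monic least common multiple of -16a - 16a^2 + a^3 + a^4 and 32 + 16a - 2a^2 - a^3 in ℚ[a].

Euclidean algorithm in ℚ[a]:
  a^4 + a^3 - 16a^2 - 16a = (-a + 1)(-a^3 - 2a^2 + 16a + 32) + (2a^2 - 32)
  -a^3 - 2a^2 + 16a + 32 = (-(1/2)a - 1)(2a^2 - 32) + (0)
Last nonzero remainder: 2a^2 - 32. Dividing through by 2 gives the monic gcd a^2 - 16.
Then lcm(f, g) = f·g / gcd(f, g); expanding and making the result monic gives the answer.

-32a - 48a^2 - 14a^3 + 3a^4 + a^5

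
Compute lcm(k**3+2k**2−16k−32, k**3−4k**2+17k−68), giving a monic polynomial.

k**5+2k**4+k**3+2k**2−272k−544

Repeated division with remainder:
  k**3+2k**2−16k−32 = (k**3−4k**2+17k−68) + (6k**2−33k+36)
  k**3−4k**2+17k−68 = ((1/6)k+1/4)(6k**2−33k+36) + ((77/4)k−77)
  6k**2−33k+36 = ((24/77)k−36/77)((77/4)k−77) + (0)
Last nonzero remainder: (77/4)k−77. Dividing through by 77/4 gives the monic gcd k−4.
Then lcm(f, g) = f·g / gcd(f, g); expanding and making the result monic gives the answer.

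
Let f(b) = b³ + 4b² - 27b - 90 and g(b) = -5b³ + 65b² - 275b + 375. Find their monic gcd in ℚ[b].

b - 5

By polynomial division,
  b³ + 4b² - 27b - 90 = (-1/5)(-5b³ + 65b² - 275b + 375) + (17b² - 82b - 15)
  -5b³ + 65b² - 275b + 375 = (-(5/17)b + 695/289)(17b² - 82b - 15) + (-(23760/289)b + 118800/289)
  17b² - 82b - 15 = (-(4913/23760)b - 289/7920)(-(23760/289)b + 118800/289) + (0)
Last nonzero remainder: -(23760/289)b + 118800/289. Dividing through by -23760/289 gives the monic gcd b - 5.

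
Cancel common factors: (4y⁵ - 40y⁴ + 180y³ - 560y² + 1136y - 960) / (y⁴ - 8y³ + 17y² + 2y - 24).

(4y² - 4y + 40)/(y + 1)

By polynomial division,
  4y⁵ - 40y⁴ + 180y³ - 560y² + 1136y - 960 = (4y - 8)(y⁴ - 8y³ + 17y² + 2y - 24) + (48y³ - 432y² + 1248y - 1152)
  y⁴ - 8y³ + 17y² + 2y - 24 = ((1/48)y + 1/48)(48y³ - 432y² + 1248y - 1152) + (0)
Last nonzero remainder: 48y³ - 432y² + 1248y - 1152. Dividing through by 48 gives the monic gcd y³ - 9y² + 26y - 24.
Cancel y³ - 9y² + 26y - 24 from numerator and denominator to get the reduced form.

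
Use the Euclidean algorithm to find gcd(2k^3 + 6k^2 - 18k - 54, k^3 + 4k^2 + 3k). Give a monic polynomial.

k + 3

Euclidean algorithm in ℚ[k]:
  2k^3 + 6k^2 - 18k - 54 = (2)(k^3 + 4k^2 + 3k) + (-2k^2 - 24k - 54)
  k^3 + 4k^2 + 3k = (-(1/2)k + 4)(-2k^2 - 24k - 54) + (72k + 216)
  -2k^2 - 24k - 54 = (-(1/36)k - 1/4)(72k + 216) + (0)
Last nonzero remainder: 72k + 216. Dividing through by 72 gives the monic gcd k + 3.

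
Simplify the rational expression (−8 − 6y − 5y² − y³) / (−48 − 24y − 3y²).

Repeated division with remainder:
  −y³ − 5y² − 6y − 8 = ((1/3)y − 1)(−3y² − 24y − 48) + (−14y − 56)
  −3y² − 24y − 48 = ((3/14)y + 6/7)(−14y − 56) + (0)
Last nonzero remainder: −14y − 56. Dividing through by −14 gives the monic gcd y + 4.
Cancel y + 4 from numerator and denominator to get the reduced form.

(2 + y + y²)/(12 + 3y)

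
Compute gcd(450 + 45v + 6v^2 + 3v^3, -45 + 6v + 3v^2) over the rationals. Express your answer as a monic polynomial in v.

5 + v

By polynomial division,
  3v^3 + 6v^2 + 45v + 450 = (v)(3v^2 + 6v - 45) + (90v + 450)
  3v^2 + 6v - 45 = ((1/30)v - 1/10)(90v + 450) + (0)
Last nonzero remainder: 90v + 450. Dividing through by 90 gives the monic gcd v + 5.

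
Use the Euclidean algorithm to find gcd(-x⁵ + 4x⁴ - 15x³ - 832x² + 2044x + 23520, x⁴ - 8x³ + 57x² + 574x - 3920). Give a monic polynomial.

x³ - 3x² + 42x + 784

Repeated division with remainder:
  -x⁵ + 4x⁴ - 15x³ - 832x² + 2044x + 23520 = (-x - 4)(x⁴ - 8x³ + 57x² + 574x - 3920) + (10x³ - 30x² + 420x + 7840)
  x⁴ - 8x³ + 57x² + 574x - 3920 = ((1/10)x - 1/2)(10x³ - 30x² + 420x + 7840) + (0)
Last nonzero remainder: 10x³ - 30x² + 420x + 7840. Dividing through by 10 gives the monic gcd x³ - 3x² + 42x + 784.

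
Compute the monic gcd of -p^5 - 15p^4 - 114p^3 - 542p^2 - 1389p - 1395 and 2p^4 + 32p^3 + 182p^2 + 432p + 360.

p^2 + 8p + 15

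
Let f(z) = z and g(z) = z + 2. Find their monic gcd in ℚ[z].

Euclidean algorithm in ℚ[z]:
  z = (z + 2) + (-2)
  z + 2 = (-(1/2)z - 1)(-2) + (0)
The last nonzero remainder is the constant -2, so the polynomials are coprime and gcd = 1.

1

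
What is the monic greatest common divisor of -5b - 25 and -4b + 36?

1

Repeated division with remainder:
  -5b - 25 = (5/4)(-4b + 36) + (-70)
  -4b + 36 = ((2/35)b - 18/35)(-70) + (0)
The last nonzero remainder is the constant -70, so the polynomials are coprime and gcd = 1.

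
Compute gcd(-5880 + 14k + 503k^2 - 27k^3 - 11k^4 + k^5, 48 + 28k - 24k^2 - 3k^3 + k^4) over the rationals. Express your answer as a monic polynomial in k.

-24 - 2k + k^2

Repeated division with remainder:
  k^5 - 11k^4 - 27k^3 + 503k^2 + 14k - 5880 = (k - 8)(k^4 - 3k^3 - 24k^2 + 28k + 48) + (-27k^3 + 283k^2 + 190k - 5496)
  k^4 - 3k^3 - 24k^2 + 28k + 48 = (-(1/27)k - 202/729)(-27k^3 + 283k^2 + 190k - 5496) + ((44800/729)k^2 - (89600/729)k - 358400/243)
  -27k^3 + 283k^2 + 190k - 5496 = (-(19683/44800)k + 166941/44800)((44800/729)k^2 - (89600/729)k - 358400/243) + (0)
Last nonzero remainder: (44800/729)k^2 - (89600/729)k - 358400/243. Dividing through by 44800/729 gives the monic gcd k^2 - 2k - 24.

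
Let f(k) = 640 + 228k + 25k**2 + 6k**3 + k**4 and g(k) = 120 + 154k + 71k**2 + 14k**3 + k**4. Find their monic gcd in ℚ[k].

By polynomial division,
  k**4 + 6k**3 + 25k**2 + 228k + 640 = (k**4 + 14k**3 + 71k**2 + 154k + 120) + (-8k**3 - 46k**2 + 74k + 520)
  k**4 + 14k**3 + 71k**2 + 154k + 120 = (-(1/8)k - 33/32)(-8k**3 - 46k**2 + 74k + 520) + ((525/16)k**2 + (4725/16)k + 2625/4)
  -8k**3 - 46k**2 + 74k + 520 = (-(128/525)k + 416/525)((525/16)k**2 + (4725/16)k + 2625/4) + (0)
Last nonzero remainder: (525/16)k**2 + (4725/16)k + 2625/4. Dividing through by 525/16 gives the monic gcd k**2 + 9k + 20.

20 + 9k + k**2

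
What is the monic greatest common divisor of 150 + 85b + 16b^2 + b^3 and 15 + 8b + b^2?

5 + b

Repeated division with remainder:
  b^3 + 16b^2 + 85b + 150 = (b + 8)(b^2 + 8b + 15) + (6b + 30)
  b^2 + 8b + 15 = ((1/6)b + 1/2)(6b + 30) + (0)
Last nonzero remainder: 6b + 30. Dividing through by 6 gives the monic gcd b + 5.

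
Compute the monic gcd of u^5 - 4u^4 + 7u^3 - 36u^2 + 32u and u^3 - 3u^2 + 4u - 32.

u^3 - 3u^2 + 4u - 32

Euclidean algorithm in ℚ[u]:
  u^5 - 4u^4 + 7u^3 - 36u^2 + 32u = (u^2 - u)(u^3 - 3u^2 + 4u - 32) + (0)
The last nonzero remainder u^3 - 3u^2 + 4u - 32 is already monic.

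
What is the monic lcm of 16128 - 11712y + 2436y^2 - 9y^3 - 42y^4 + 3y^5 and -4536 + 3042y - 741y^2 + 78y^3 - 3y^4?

290304 - 291456y + 107784y^2 - 16246y^3 + 101y^4 + 261y^5 - 29y^6 + y^7

Apply the Euclidean algorithm:
  3y^5 - 42y^4 - 9y^3 + 2436y^2 - 11712y + 16128 = (-y - 12)(-3y^4 + 78y^3 - 741y^2 + 3042y - 4536) + (186y^3 - 3414y^2 + 20256y - 38304)
  -3y^4 + 78y^3 - 741y^2 + 3042y - 4536 = (-(1/62)y + 237/1922)(186y^3 - 3414y^2 + 20256y - 38304) + ((6426/961)y^2 - (70686/961)y + 179928/961)
  186y^3 - 3414y^2 + 20256y - 38304 = ((29791/1071)y - 73036/357)((6426/961)y^2 - (70686/961)y + 179928/961) + (0)
Last nonzero remainder: (6426/961)y^2 - (70686/961)y + 179928/961. Dividing through by 6426/961 gives the monic gcd y^2 - 11y + 28.
Then lcm(f, g) = f·g / gcd(f, g); expanding and making the result monic gives the answer.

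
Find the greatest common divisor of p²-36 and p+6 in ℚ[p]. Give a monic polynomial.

p+6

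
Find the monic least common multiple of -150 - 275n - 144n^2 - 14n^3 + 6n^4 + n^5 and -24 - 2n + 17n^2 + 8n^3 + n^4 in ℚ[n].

By polynomial division,
  n^5 + 6n^4 - 14n^3 - 144n^2 - 275n - 150 = (n - 2)(n^4 + 8n^3 + 17n^2 - 2n - 24) + (-15n^3 - 108n^2 - 255n - 198)
  n^4 + 8n^3 + 17n^2 - 2n - 24 = (-(1/15)n - 4/75)(-15n^3 - 108n^2 - 255n - 198) + (-(144/25)n^2 - (144/5)n - 864/25)
  -15n^3 - 108n^2 - 255n - 198 = ((125/48)n + 275/48)(-(144/25)n^2 - (144/5)n - 864/25) + (0)
Last nonzero remainder: -(144/25)n^2 - (144/5)n - 864/25. Dividing through by -144/25 gives the monic gcd n^2 + 5n + 6.
Then lcm(f, g) = f·g / gcd(f, g); expanding and making the result monic gives the answer.

600 + 650n - 399n^2 - 651n^3 - 210n^4 + 9n^6 + n^7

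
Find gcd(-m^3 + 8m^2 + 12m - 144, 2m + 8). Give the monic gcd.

m + 4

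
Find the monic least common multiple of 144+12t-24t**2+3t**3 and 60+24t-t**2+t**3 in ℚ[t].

1440-24t-204t**2+58t**3-11t**4+t**5

Repeated division with remainder:
  3t**3-24t**2+12t+144 = (3)(t**3-t**2+24t+60) + (-21t**2-60t-36)
  t**3-t**2+24t+60 = (-(1/21)t+9/49)(-21t**2-60t-36) + ((1632/49)t+3264/49)
  -21t**2-60t-36 = (-(343/544)t-147/272)((1632/49)t+3264/49) + (0)
Last nonzero remainder: (1632/49)t+3264/49. Dividing through by 1632/49 gives the monic gcd t+2.
Then lcm(f, g) = f·g / gcd(f, g); expanding and making the result monic gives the answer.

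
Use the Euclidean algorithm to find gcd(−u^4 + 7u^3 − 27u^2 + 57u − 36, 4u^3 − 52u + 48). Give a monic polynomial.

u^2 − 4u + 3

By polynomial division,
  −u^4 + 7u^3 − 27u^2 + 57u − 36 = (−(1/4)u + 7/4)(4u^3 − 52u + 48) + (−40u^2 + 160u − 120)
  4u^3 − 52u + 48 = (−(1/10)u − 2/5)(−40u^2 + 160u − 120) + (0)
Last nonzero remainder: −40u^2 + 160u − 120. Dividing through by −40 gives the monic gcd u^2 − 4u + 3.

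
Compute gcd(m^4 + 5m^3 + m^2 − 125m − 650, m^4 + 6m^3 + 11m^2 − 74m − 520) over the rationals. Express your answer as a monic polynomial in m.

Apply the Euclidean algorithm:
  m^4 + 5m^3 + m^2 − 125m − 650 = (m^4 + 6m^3 + 11m^2 − 74m − 520) + (−m^3 − 10m^2 − 51m − 130)
  m^4 + 6m^3 + 11m^2 − 74m − 520 = (−m + 4)(−m^3 − 10m^2 − 51m − 130) + (0)
Last nonzero remainder: −m^3 − 10m^2 − 51m − 130. Dividing through by −1 gives the monic gcd m^3 + 10m^2 + 51m + 130.

m^3 + 10m^2 + 51m + 130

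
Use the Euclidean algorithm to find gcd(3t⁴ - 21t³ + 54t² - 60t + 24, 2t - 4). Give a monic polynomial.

Euclidean algorithm in ℚ[t]:
  3t⁴ - 21t³ + 54t² - 60t + 24 = ((3/2)t³ - (15/2)t² + 12t - 6)(2t - 4) + (0)
Last nonzero remainder: 2t - 4. Dividing through by 2 gives the monic gcd t - 2.

t - 2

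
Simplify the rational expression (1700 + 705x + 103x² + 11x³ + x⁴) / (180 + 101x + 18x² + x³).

Repeated division with remainder:
  x⁴ + 11x³ + 103x² + 705x + 1700 = (x - 7)(x³ + 18x² + 101x + 180) + (128x² + 1232x + 2960)
  x³ + 18x² + 101x + 180 = ((1/128)x + 67/1024)(128x² + 1232x + 2960) + (-(175/64)x - 875/64)
  128x² + 1232x + 2960 = (-(8192/175)x - 37888/175)(-(175/64)x - 875/64) + (0)
Last nonzero remainder: -(175/64)x - 875/64. Dividing through by -175/64 gives the monic gcd x + 5.
Cancel x + 5 from numerator and denominator to get the reduced form.

(340 + 73x + 6x² + x³)/(36 + 13x + x²)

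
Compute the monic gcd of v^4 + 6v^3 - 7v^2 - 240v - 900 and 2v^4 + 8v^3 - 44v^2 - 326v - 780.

v^2 - v - 30

Apply the Euclidean algorithm:
  v^4 + 6v^3 - 7v^2 - 240v - 900 = (1/2)(2v^4 + 8v^3 - 44v^2 - 326v - 780) + (2v^3 + 15v^2 - 77v - 510)
  2v^4 + 8v^3 - 44v^2 - 326v - 780 = (v - 7/2)(2v^3 + 15v^2 - 77v - 510) + ((171/2)v^2 - (171/2)v - 2565)
  2v^3 + 15v^2 - 77v - 510 = ((4/171)v + 34/171)((171/2)v^2 - (171/2)v - 2565) + (0)
Last nonzero remainder: (171/2)v^2 - (171/2)v - 2565. Dividing through by 171/2 gives the monic gcd v^2 - v - 30.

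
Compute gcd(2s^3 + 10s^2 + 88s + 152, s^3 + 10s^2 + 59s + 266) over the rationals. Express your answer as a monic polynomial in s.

s^2 + 3s + 38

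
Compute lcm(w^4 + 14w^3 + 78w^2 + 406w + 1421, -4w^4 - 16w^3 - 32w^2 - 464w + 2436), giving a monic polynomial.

w^5 + 11w^4 + 36w^3 + 172w^2 + 203w - 4263

Euclidean algorithm in ℚ[w]:
  w^4 + 14w^3 + 78w^2 + 406w + 1421 = (-1/4)(-4w^4 - 16w^3 - 32w^2 - 464w + 2436) + (10w^3 + 70w^2 + 290w + 2030)
  -4w^4 - 16w^3 - 32w^2 - 464w + 2436 = (-(2/5)w + 6/5)(10w^3 + 70w^2 + 290w + 2030) + (0)
Last nonzero remainder: 10w^3 + 70w^2 + 290w + 2030. Dividing through by 10 gives the monic gcd w^3 + 7w^2 + 29w + 203.
Then lcm(f, g) = f·g / gcd(f, g); expanding and making the result monic gives the answer.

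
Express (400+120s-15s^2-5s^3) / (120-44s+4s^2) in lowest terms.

Euclidean algorithm in ℚ[s]:
  -5s^3-15s^2+120s+400 = (-(5/4)s-35/2)(4s^2-44s+120) + (-500s+2500)
  4s^2-44s+120 = (-(1/125)s+6/125)(-500s+2500) + (0)
Last nonzero remainder: -500s+2500. Dividing through by -500 gives the monic gcd s-5.
Cancel s-5 from numerator and denominator to get the reduced form.

(-80-40s-5s^2)/(-24+4s)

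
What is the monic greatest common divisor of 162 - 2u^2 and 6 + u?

1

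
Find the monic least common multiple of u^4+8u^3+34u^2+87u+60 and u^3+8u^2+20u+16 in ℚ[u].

u^6+12u^5+70u^4+255u^3+544u^2+588u+240

Apply the Euclidean algorithm:
  u^4+8u^3+34u^2+87u+60 = (u)(u^3+8u^2+20u+16) + (14u^2+71u+60)
  u^3+8u^2+20u+16 = ((1/14)u+41/196)(14u^2+71u+60) + ((169/196)u+169/49)
  14u^2+71u+60 = ((2744/169)u+2940/169)((169/196)u+169/49) + (0)
Last nonzero remainder: (169/196)u+169/49. Dividing through by 169/196 gives the monic gcd u+4.
Then lcm(f, g) = f·g / gcd(f, g); expanding and making the result monic gives the answer.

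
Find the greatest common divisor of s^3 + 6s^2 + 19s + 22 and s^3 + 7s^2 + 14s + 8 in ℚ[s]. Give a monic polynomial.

s + 2

Repeated division with remainder:
  s^3 + 6s^2 + 19s + 22 = (s^3 + 7s^2 + 14s + 8) + (-s^2 + 5s + 14)
  s^3 + 7s^2 + 14s + 8 = (-s - 12)(-s^2 + 5s + 14) + (88s + 176)
  -s^2 + 5s + 14 = (-(1/88)s + 7/88)(88s + 176) + (0)
Last nonzero remainder: 88s + 176. Dividing through by 88 gives the monic gcd s + 2.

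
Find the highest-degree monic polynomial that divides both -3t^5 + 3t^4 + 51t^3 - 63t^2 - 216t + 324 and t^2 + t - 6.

t^2 + t - 6

Apply the Euclidean algorithm:
  -3t^5 + 3t^4 + 51t^3 - 63t^2 - 216t + 324 = (-3t^3 + 6t^2 + 27t - 54)(t^2 + t - 6) + (0)
The last nonzero remainder t^2 + t - 6 is already monic.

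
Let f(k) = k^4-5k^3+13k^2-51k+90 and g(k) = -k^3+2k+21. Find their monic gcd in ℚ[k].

k-3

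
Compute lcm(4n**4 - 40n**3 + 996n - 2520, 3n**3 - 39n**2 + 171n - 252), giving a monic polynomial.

Repeated division with remainder:
  4n**4 - 40n**3 + 996n - 2520 = ((4/3)n + 4)(3n**3 - 39n**2 + 171n - 252) + (-72n**2 + 648n - 1512)
  3n**3 - 39n**2 + 171n - 252 = (-(1/24)n + 1/6)(-72n**2 + 648n - 1512) + (0)
Last nonzero remainder: -72n**2 + 648n - 1512. Dividing through by -72 gives the monic gcd n**2 - 9n + 21.
Then lcm(f, g) = f·g / gcd(f, g); expanding and making the result monic gives the answer.

n**5 - 14n**4 + 40n**3 + 249n**2 - 1626n + 2520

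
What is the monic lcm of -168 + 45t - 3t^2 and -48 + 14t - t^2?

Euclidean algorithm in ℚ[t]:
  -3t^2 + 45t - 168 = (3)(-t^2 + 14t - 48) + (3t - 24)
  -t^2 + 14t - 48 = (-(1/3)t + 2)(3t - 24) + (0)
Last nonzero remainder: 3t - 24. Dividing through by 3 gives the monic gcd t - 8.
Then lcm(f, g) = f·g / gcd(f, g); expanding and making the result monic gives the answer.

-336 + 146t - 21t^2 + t^3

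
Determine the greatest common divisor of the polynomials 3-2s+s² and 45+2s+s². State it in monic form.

Euclidean algorithm in ℚ[s]:
  s²-2s+3 = (s²+2s+45) + (-4s-42)
  s²+2s+45 = (-(1/4)s+17/8)(-4s-42) + (537/4)
  -4s-42 = (-(16/537)s-56/179)(537/4) + (0)
The last nonzero remainder is the constant 537/4, so the polynomials are coprime and gcd = 1.

1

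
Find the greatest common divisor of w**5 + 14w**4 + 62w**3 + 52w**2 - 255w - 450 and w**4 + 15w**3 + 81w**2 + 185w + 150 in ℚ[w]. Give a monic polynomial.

Repeated division with remainder:
  w**5 + 14w**4 + 62w**3 + 52w**2 - 255w - 450 = (w - 1)(w**4 + 15w**3 + 81w**2 + 185w + 150) + (-4w**3 - 52w**2 - 220w - 300)
  w**4 + 15w**3 + 81w**2 + 185w + 150 = (-(1/4)w - 1/2)(-4w**3 - 52w**2 - 220w - 300) + (0)
Last nonzero remainder: -4w**3 - 52w**2 - 220w - 300. Dividing through by -4 gives the monic gcd w**3 + 13w**2 + 55w + 75.

w**3 + 13w**2 + 55w + 75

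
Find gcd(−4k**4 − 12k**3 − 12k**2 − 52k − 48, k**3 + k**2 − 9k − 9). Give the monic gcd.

k**2 + 4k + 3

By polynomial division,
  −4k**4 − 12k**3 − 12k**2 − 52k − 48 = (−4k − 8)(k**3 + k**2 − 9k − 9) + (−40k**2 − 160k − 120)
  k**3 + k**2 − 9k − 9 = (−(1/40)k + 3/40)(−40k**2 − 160k − 120) + (0)
Last nonzero remainder: −40k**2 − 160k − 120. Dividing through by −40 gives the monic gcd k**2 + 4k + 3.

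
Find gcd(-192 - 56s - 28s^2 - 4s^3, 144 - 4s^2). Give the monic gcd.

Apply the Euclidean algorithm:
  -4s^3 - 28s^2 - 56s - 192 = (s + 7)(-4s^2 + 144) + (-200s - 1200)
  -4s^2 + 144 = ((1/50)s - 3/25)(-200s - 1200) + (0)
Last nonzero remainder: -200s - 1200. Dividing through by -200 gives the monic gcd s + 6.

6 + s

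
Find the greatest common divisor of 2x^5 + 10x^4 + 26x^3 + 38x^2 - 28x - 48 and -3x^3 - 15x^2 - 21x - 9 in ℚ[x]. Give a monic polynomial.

x^2 + 4x + 3

Apply the Euclidean algorithm:
  2x^5 + 10x^4 + 26x^3 + 38x^2 - 28x - 48 = (-(2/3)x^2 - 4)(-3x^3 - 15x^2 - 21x - 9) + (-28x^2 - 112x - 84)
  -3x^3 - 15x^2 - 21x - 9 = ((3/28)x + 3/28)(-28x^2 - 112x - 84) + (0)
Last nonzero remainder: -28x^2 - 112x - 84. Dividing through by -28 gives the monic gcd x^2 + 4x + 3.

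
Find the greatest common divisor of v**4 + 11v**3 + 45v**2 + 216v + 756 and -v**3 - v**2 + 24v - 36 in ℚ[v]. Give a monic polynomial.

Apply the Euclidean algorithm:
  v**4 + 11v**3 + 45v**2 + 216v + 756 = (-v - 10)(-v**3 - v**2 + 24v - 36) + (59v**2 + 420v + 396)
  -v**3 - v**2 + 24v - 36 = (-(1/59)v + 361/3481)(59v**2 + 420v + 396) + (-(44712/3481)v - 268272/3481)
  59v**2 + 420v + 396 = (-(205379/44712)v - 38291/7452)(-(44712/3481)v - 268272/3481) + (0)
Last nonzero remainder: -(44712/3481)v - 268272/3481. Dividing through by -44712/3481 gives the monic gcd v + 6.

v + 6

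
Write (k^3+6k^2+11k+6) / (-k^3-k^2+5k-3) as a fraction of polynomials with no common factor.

Repeated division with remainder:
  k^3+6k^2+11k+6 = (-1)(-k^3-k^2+5k-3) + (5k^2+16k+3)
  -k^3-k^2+5k-3 = (-(1/5)k+11/25)(5k^2+16k+3) + (-(36/25)k-108/25)
  5k^2+16k+3 = (-(125/36)k-25/36)(-(36/25)k-108/25) + (0)
Last nonzero remainder: -(36/25)k-108/25. Dividing through by -36/25 gives the monic gcd k+3.
Cancel k+3 from numerator and denominator to get the reduced form.

(-k^2-3k-2)/(k^2-2k+1)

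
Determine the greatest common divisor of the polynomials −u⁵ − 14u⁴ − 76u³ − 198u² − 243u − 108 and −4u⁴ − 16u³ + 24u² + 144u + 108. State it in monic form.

u³ + 7u² + 15u + 9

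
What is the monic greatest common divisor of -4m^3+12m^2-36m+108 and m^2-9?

m-3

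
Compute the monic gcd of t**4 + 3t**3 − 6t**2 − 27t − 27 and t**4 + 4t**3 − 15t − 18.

t**3 + 6t**2 + 12t + 9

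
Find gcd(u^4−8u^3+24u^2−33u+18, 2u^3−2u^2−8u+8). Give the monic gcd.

Euclidean algorithm in ℚ[u]:
  u^4−8u^3+24u^2−33u+18 = ((1/2)u−7/2)(2u^3−2u^2−8u+8) + (21u^2−65u+46)
  2u^3−2u^2−8u+8 = ((2/21)u+88/441)(21u^2−65u+46) + ((260/441)u−520/441)
  21u^2−65u+46 = ((9261/260)u−10143/260)((260/441)u−520/441) + (0)
Last nonzero remainder: (260/441)u−520/441. Dividing through by 260/441 gives the monic gcd u−2.

u−2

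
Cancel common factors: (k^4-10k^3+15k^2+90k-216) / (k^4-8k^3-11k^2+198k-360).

By polynomial division,
  k^4-10k^3+15k^2+90k-216 = (k^4-8k^3-11k^2+198k-360) + (-2k^3+26k^2-108k+144)
  k^4-8k^3-11k^2+198k-360 = (-(1/2)k-5/2)(-2k^3+26k^2-108k+144) + (0)
Last nonzero remainder: -2k^3+26k^2-108k+144. Dividing through by -2 gives the monic gcd k^3-13k^2+54k-72.
Cancel k^3-13k^2+54k-72 from numerator and denominator to get the reduced form.

(k+3)/(k+5)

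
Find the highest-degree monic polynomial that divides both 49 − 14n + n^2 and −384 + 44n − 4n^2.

Euclidean algorithm in ℚ[n]:
  n^2 − 14n + 49 = (−1/4)(−4n^2 + 44n − 384) + (−3n − 47)
  −4n^2 + 44n − 384 = ((4/3)n − 320/9)(−3n − 47) + (−18496/9)
  −3n − 47 = ((27/18496)n + 423/18496)(−18496/9) + (0)
The last nonzero remainder is the constant −18496/9, so the polynomials are coprime and gcd = 1.

1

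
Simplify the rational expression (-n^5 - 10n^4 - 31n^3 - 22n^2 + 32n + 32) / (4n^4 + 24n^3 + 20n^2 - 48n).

By polynomial division,
  -n^5 - 10n^4 - 31n^3 - 22n^2 + 32n + 32 = (-(1/4)n - 1)(4n^4 + 24n^3 + 20n^2 - 48n) + (-2n^3 - 14n^2 - 16n + 32)
  4n^4 + 24n^3 + 20n^2 - 48n = (-2n + 2)(-2n^3 - 14n^2 - 16n + 32) + (16n^2 + 48n - 64)
  -2n^3 - 14n^2 - 16n + 32 = (-(1/8)n - 1/2)(16n^2 + 48n - 64) + (0)
Last nonzero remainder: 16n^2 + 48n - 64. Dividing through by 16 gives the monic gcd n^2 + 3n - 4.
Cancel n^2 + 3n - 4 from numerator and denominator to get the reduced form.

(-n^3 - 7n^2 - 14n - 8)/(4n^2 + 12n)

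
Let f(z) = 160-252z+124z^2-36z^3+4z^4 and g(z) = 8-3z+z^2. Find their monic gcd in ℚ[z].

8-3z+z^2

Repeated division with remainder:
  4z^4-36z^3+124z^2-252z+160 = (4z^2-24z+20)(z^2-3z+8) + (0)
The last nonzero remainder z^2-3z+8 is already monic.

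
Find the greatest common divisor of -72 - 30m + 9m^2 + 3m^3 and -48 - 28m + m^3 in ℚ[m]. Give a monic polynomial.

8 + 6m + m^2

Repeated division with remainder:
  3m^3 + 9m^2 - 30m - 72 = (3)(m^3 - 28m - 48) + (9m^2 + 54m + 72)
  m^3 - 28m - 48 = ((1/9)m - 2/3)(9m^2 + 54m + 72) + (0)
Last nonzero remainder: 9m^2 + 54m + 72. Dividing through by 9 gives the monic gcd m^2 + 6m + 8.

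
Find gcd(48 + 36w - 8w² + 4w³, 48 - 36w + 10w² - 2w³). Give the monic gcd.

Repeated division with remainder:
  4w³ - 8w² + 36w + 48 = (-2)(-2w³ + 10w² - 36w + 48) + (12w² - 36w + 144)
  -2w³ + 10w² - 36w + 48 = (-(1/6)w + 1/3)(12w² - 36w + 144) + (0)
Last nonzero remainder: 12w² - 36w + 144. Dividing through by 12 gives the monic gcd w² - 3w + 12.

12 - 3w + w²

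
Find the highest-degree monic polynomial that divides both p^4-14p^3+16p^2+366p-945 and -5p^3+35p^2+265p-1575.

p-9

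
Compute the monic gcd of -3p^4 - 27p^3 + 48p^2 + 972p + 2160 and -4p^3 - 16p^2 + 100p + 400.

Apply the Euclidean algorithm:
  -3p^4 - 27p^3 + 48p^2 + 972p + 2160 = ((3/4)p + 15/4)(-4p^3 - 16p^2 + 100p + 400) + (33p^2 + 297p + 660)
  -4p^3 - 16p^2 + 100p + 400 = (-(4/33)p + 20/33)(33p^2 + 297p + 660) + (0)
Last nonzero remainder: 33p^2 + 297p + 660. Dividing through by 33 gives the monic gcd p^2 + 9p + 20.

p^2 + 9p + 20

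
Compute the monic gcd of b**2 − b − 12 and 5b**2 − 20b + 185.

Repeated division with remainder:
  b**2 − b − 12 = (1/5)(5b**2 − 20b + 185) + (3b − 49)
  5b**2 − 20b + 185 = ((5/3)b + 185/9)(3b − 49) + (10730/9)
  3b − 49 = ((27/10730)b − 441/10730)(10730/9) + (0)
The last nonzero remainder is the constant 10730/9, so the polynomials are coprime and gcd = 1.

1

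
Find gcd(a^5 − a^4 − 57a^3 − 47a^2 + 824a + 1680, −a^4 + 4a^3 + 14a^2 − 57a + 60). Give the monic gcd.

a^2 − a − 20

Repeated division with remainder:
  a^5 − a^4 − 57a^3 − 47a^2 + 824a + 1680 = (−a − 3)(−a^4 + 4a^3 + 14a^2 − 57a + 60) + (−31a^3 − 62a^2 + 713a + 1860)
  −a^4 + 4a^3 + 14a^2 − 57a + 60 = ((1/31)a − 6/31)(−31a^3 − 62a^2 + 713a + 1860) + (−21a^2 + 21a + 420)
  −31a^3 − 62a^2 + 713a + 1860 = ((31/21)a + 31/7)(−21a^2 + 21a + 420) + (0)
Last nonzero remainder: −21a^2 + 21a + 420. Dividing through by −21 gives the monic gcd a^2 − a − 20.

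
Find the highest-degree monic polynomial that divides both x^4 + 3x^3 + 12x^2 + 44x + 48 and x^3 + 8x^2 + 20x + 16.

Euclidean algorithm in ℚ[x]:
  x^4 + 3x^3 + 12x^2 + 44x + 48 = (x - 5)(x^3 + 8x^2 + 20x + 16) + (32x^2 + 128x + 128)
  x^3 + 8x^2 + 20x + 16 = ((1/32)x + 1/8)(32x^2 + 128x + 128) + (0)
Last nonzero remainder: 32x^2 + 128x + 128. Dividing through by 32 gives the monic gcd x^2 + 4x + 4.

x^2 + 4x + 4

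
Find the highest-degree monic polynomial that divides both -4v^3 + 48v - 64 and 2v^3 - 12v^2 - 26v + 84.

v - 2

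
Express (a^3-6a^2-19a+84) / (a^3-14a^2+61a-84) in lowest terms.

Repeated division with remainder:
  a^3-6a^2-19a+84 = (a^3-14a^2+61a-84) + (8a^2-80a+168)
  a^3-14a^2+61a-84 = ((1/8)a-1/2)(8a^2-80a+168) + (0)
Last nonzero remainder: 8a^2-80a+168. Dividing through by 8 gives the monic gcd a^2-10a+21.
Cancel a^2-10a+21 from numerator and denominator to get the reduced form.

(a+4)/(a-4)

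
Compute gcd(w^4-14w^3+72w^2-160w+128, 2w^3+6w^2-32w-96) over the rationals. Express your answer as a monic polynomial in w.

By polynomial division,
  w^4-14w^3+72w^2-160w+128 = ((1/2)w-17/2)(2w^3+6w^2-32w-96) + (139w^2-384w-688)
  2w^3+6w^2-32w-96 = ((2/139)w+1602/19321)(139w^2-384w-688) + ((188160/19321)w-752640/19321)
  139w^2-384w-688 = ((2685619/188160)w+830803/47040)((188160/19321)w-752640/19321) + (0)
Last nonzero remainder: (188160/19321)w-752640/19321. Dividing through by 188160/19321 gives the monic gcd w-4.

w-4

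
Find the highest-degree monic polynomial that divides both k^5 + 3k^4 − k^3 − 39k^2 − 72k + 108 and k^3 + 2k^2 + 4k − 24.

Apply the Euclidean algorithm:
  k^5 + 3k^4 − k^3 − 39k^2 − 72k + 108 = (k^2 + k − 7)(k^3 + 2k^2 + 4k − 24) + (−5k^2 − 20k − 60)
  k^3 + 2k^2 + 4k − 24 = (−(1/5)k + 2/5)(−5k^2 − 20k − 60) + (0)
Last nonzero remainder: −5k^2 − 20k − 60. Dividing through by −5 gives the monic gcd k^2 + 4k + 12.

k^2 + 4k + 12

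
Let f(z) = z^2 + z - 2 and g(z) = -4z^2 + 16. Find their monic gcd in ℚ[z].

Apply the Euclidean algorithm:
  z^2 + z - 2 = (-1/4)(-4z^2 + 16) + (z + 2)
  -4z^2 + 16 = (-4z + 8)(z + 2) + (0)
The last nonzero remainder z + 2 is already monic.

z + 2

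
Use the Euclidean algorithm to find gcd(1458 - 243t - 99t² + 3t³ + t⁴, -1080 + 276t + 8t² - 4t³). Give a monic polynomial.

9 + t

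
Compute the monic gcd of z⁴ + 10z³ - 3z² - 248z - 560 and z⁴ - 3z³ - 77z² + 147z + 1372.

z² + 11z + 28

Repeated division with remainder:
  z⁴ + 10z³ - 3z² - 248z - 560 = (z⁴ - 3z³ - 77z² + 147z + 1372) + (13z³ + 74z² - 395z - 1932)
  z⁴ - 3z³ - 77z² + 147z + 1372 = ((1/13)z - 113/169)(13z³ + 74z² - 395z - 1932) + ((484/169)z² + (5324/169)z + 13552/169)
  13z³ + 74z² - 395z - 1932 = ((2197/484)z - 11661/484)((484/169)z² + (5324/169)z + 13552/169) + (0)
Last nonzero remainder: (484/169)z² + (5324/169)z + 13552/169. Dividing through by 484/169 gives the monic gcd z² + 11z + 28.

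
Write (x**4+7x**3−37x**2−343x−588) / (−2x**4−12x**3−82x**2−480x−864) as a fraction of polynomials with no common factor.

(−x**2+49)/(2x**2−2x+72)

Apply the Euclidean algorithm:
  x**4+7x**3−37x**2−343x−588 = (−1/2)(−2x**4−12x**3−82x**2−480x−864) + (x**3−78x**2−583x−1020)
  −2x**4−12x**3−82x**2−480x−864 = (−2x−168)(x**3−78x**2−583x−1020) + (−14352x**2−100464x−172224)
  x**3−78x**2−583x−1020 = (−(1/14352)x+85/14352)(−14352x**2−100464x−172224) + (0)
Last nonzero remainder: −14352x**2−100464x−172224. Dividing through by −14352 gives the monic gcd x**2+7x+12.
Cancel x**2+7x+12 from numerator and denominator to get the reduced form.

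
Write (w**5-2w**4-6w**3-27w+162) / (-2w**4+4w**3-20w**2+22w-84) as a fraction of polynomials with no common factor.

Apply the Euclidean algorithm:
  w**5-2w**4-6w**3-27w+162 = (-(1/2)w)(-2w**4+4w**3-20w**2+22w-84) + (-16w**3+11w**2-69w+162)
  -2w**4+4w**3-20w**2+22w-84 = ((1/8)w-21/128)(-16w**3+11w**2-69w+162) + (-(1225/128)w**2-(1225/128)w-3675/64)
  -16w**3+11w**2-69w+162 = ((2048/1225)w-3456/1225)(-(1225/128)w**2-(1225/128)w-3675/64) + (0)
Last nonzero remainder: -(1225/128)w**2-(1225/128)w-3675/64. Dividing through by -1225/128 gives the monic gcd w**2+w+6.
Cancel w**2+w+6 from numerator and denominator to get the reduced form.

(-w**3+3w**2+9w-27)/(2w**2-6w+14)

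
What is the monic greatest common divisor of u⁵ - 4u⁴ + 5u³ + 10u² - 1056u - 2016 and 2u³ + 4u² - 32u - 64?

Repeated division with remainder:
  u⁵ - 4u⁴ + 5u³ + 10u² - 1056u - 2016 = ((1/2)u² - 3u + 33/2)(2u³ + 4u² - 32u - 64) + (-120u² - 720u - 960)
  2u³ + 4u² - 32u - 64 = (-(1/60)u + 1/15)(-120u² - 720u - 960) + (0)
Last nonzero remainder: -120u² - 720u - 960. Dividing through by -120 gives the monic gcd u² + 6u + 8.

u² + 6u + 8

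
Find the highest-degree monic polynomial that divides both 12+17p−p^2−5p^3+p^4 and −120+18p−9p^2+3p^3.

−4+p

Apply the Euclidean algorithm:
  p^4−5p^3−p^2+17p+12 = ((1/3)p−2/3)(3p^3−9p^2+18p−120) + (−13p^2+69p−68)
  3p^3−9p^2+18p−120 = (−(3/13)p−90/169)(−13p^2+69p−68) + ((6600/169)p−26400/169)
  −13p^2+69p−68 = (−(2197/6600)p+2873/6600)((6600/169)p−26400/169) + (0)
Last nonzero remainder: (6600/169)p−26400/169. Dividing through by 6600/169 gives the monic gcd p−4.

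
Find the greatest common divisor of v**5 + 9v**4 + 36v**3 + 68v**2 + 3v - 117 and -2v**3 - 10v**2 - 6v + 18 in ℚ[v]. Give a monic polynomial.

v**3 + 5v**2 + 3v - 9

Repeated division with remainder:
  v**5 + 9v**4 + 36v**3 + 68v**2 + 3v - 117 = (-(1/2)v**2 - 2v - 13/2)(-2v**3 - 10v**2 - 6v + 18) + (0)
Last nonzero remainder: -2v**3 - 10v**2 - 6v + 18. Dividing through by -2 gives the monic gcd v**3 + 5v**2 + 3v - 9.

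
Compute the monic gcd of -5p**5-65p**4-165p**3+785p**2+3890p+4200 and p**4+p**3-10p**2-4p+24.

Apply the Euclidean algorithm:
  -5p**5-65p**4-165p**3+785p**2+3890p+4200 = (-5p-60)(p**4+p**3-10p**2-4p+24) + (-155p**3+165p**2+3770p+5640)
  p**4+p**3-10p**2-4p+24 = (-(1/155)p-64/4805)(-155p**3+165p**2+3770p+5640) + ((15876/961)p**2+(79380/961)p+95256/961)
  -155p**3+165p**2+3770p+5640 = (-(148955/15876)p+225835/3969)((15876/961)p**2+(79380/961)p+95256/961) + (0)
Last nonzero remainder: (15876/961)p**2+(79380/961)p+95256/961. Dividing through by 15876/961 gives the monic gcd p**2+5p+6.

p**2+5p+6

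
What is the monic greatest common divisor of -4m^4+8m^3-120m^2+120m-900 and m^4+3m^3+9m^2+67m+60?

By polynomial division,
  -4m^4+8m^3-120m^2+120m-900 = (-4)(m^4+3m^3+9m^2+67m+60) + (20m^3-84m^2+388m-660)
  m^4+3m^3+9m^2+67m+60 = ((1/20)m+9/25)(20m^3-84m^2+388m-660) + ((496/25)m^2-(992/25)m+1488/5)
  20m^3-84m^2+388m-660 = ((125/124)m-275/124)((496/25)m^2-(992/25)m+1488/5) + (0)
Last nonzero remainder: (496/25)m^2-(992/25)m+1488/5. Dividing through by 496/25 gives the monic gcd m^2-2m+15.

m^2-2m+15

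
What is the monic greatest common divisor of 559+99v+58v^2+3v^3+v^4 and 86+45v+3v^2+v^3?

43+v+v^2

Apply the Euclidean algorithm:
  v^4+3v^3+58v^2+99v+559 = (v)(v^3+3v^2+45v+86) + (13v^2+13v+559)
  v^3+3v^2+45v+86 = ((1/13)v+2/13)(13v^2+13v+559) + (0)
Last nonzero remainder: 13v^2+13v+559. Dividing through by 13 gives the monic gcd v^2+v+43.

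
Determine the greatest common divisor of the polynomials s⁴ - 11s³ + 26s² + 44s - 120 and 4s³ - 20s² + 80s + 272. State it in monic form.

s + 2

Euclidean algorithm in ℚ[s]:
  s⁴ - 11s³ + 26s² + 44s - 120 = ((1/4)s - 3/2)(4s³ - 20s² + 80s + 272) + (-24s² + 96s + 288)
  4s³ - 20s² + 80s + 272 = (-(1/6)s + 1/6)(-24s² + 96s + 288) + (112s + 224)
  -24s² + 96s + 288 = (-(3/14)s + 9/7)(112s + 224) + (0)
Last nonzero remainder: 112s + 224. Dividing through by 112 gives the monic gcd s + 2.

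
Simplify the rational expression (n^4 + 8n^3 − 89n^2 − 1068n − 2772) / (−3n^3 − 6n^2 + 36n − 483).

(−n^3 − n^2 + 96n + 396)/(3n^2 − 15n + 69)

By polynomial division,
  n^4 + 8n^3 − 89n^2 − 1068n − 2772 = (−(1/3)n − 2)(−3n^3 − 6n^2 + 36n − 483) + (−89n^2 − 1157n − 3738)
  −3n^3 − 6n^2 + 36n − 483 = ((3/89)n − 33/89)(−89n^2 − 1157n − 3738) + (−267n − 1869)
  −89n^2 − 1157n − 3738 = ((1/3)n + 2)(−267n − 1869) + (0)
Last nonzero remainder: −267n − 1869. Dividing through by −267 gives the monic gcd n + 7.
Cancel n + 7 from numerator and denominator to get the reduced form.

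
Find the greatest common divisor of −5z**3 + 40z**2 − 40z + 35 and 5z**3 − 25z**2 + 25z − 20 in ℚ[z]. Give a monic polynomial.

z**2 − z + 1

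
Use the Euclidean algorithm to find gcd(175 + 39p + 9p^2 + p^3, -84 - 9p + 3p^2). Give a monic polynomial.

Euclidean algorithm in ℚ[p]:
  p^3 + 9p^2 + 39p + 175 = ((1/3)p + 4)(3p^2 - 9p - 84) + (103p + 511)
  3p^2 - 9p - 84 = ((3/103)p - 2460/10609)(103p + 511) + (365904/10609)
  103p + 511 = ((1092727/365904)p + 774457/52272)(365904/10609) + (0)
The last nonzero remainder is the constant 365904/10609, so the polynomials are coprime and gcd = 1.

1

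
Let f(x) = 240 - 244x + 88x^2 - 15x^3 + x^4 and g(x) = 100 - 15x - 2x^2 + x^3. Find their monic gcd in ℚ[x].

By polynomial division,
  x^4 - 15x^3 + 88x^2 - 244x + 240 = (x - 13)(x^3 - 2x^2 - 15x + 100) + (77x^2 - 539x + 1540)
  x^3 - 2x^2 - 15x + 100 = ((1/77)x + 5/77)(77x^2 - 539x + 1540) + (0)
Last nonzero remainder: 77x^2 - 539x + 1540. Dividing through by 77 gives the monic gcd x^2 - 7x + 20.

20 - 7x + x^2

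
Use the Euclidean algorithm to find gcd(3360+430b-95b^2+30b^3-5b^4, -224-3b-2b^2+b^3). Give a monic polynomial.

-7+b

By polynomial division,
  -5b^4+30b^3-95b^2+430b+3360 = (-5b+20)(b^3-2b^2-3b-224) + (-70b^2-630b+7840)
  b^3-2b^2-3b-224 = (-(1/70)b+11/70)(-70b^2-630b+7840) + (208b-1456)
  -70b^2-630b+7840 = (-(35/104)b-70/13)(208b-1456) + (0)
Last nonzero remainder: 208b-1456. Dividing through by 208 gives the monic gcd b-7.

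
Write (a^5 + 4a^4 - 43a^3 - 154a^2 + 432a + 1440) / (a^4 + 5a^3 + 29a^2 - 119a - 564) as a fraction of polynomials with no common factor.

Repeated division with remainder:
  a^5 + 4a^4 - 43a^3 - 154a^2 + 432a + 1440 = (a - 1)(a^4 + 5a^3 + 29a^2 - 119a - 564) + (-67a^3 - 6a^2 + 877a + 876)
  a^4 + 5a^3 + 29a^2 - 119a - 564 = (-(1/67)a - 329/4489)(-67a^3 - 6a^2 + 877a + 876) + ((186966/4489)a^2 - (186966/4489)a - 2243592/4489)
  -67a^3 - 6a^2 + 877a + 876 = (-(300763/186966)a - 327697/186966)((186966/4489)a^2 - (186966/4489)a - 2243592/4489) + (0)
Last nonzero remainder: (186966/4489)a^2 - (186966/4489)a - 2243592/4489. Dividing through by 186966/4489 gives the monic gcd a^2 - a - 12.
Cancel a^2 - a - 12 from numerator and denominator to get the reduced form.

(a^3 + 5a^2 - 26a - 120)/(a^2 + 6a + 47)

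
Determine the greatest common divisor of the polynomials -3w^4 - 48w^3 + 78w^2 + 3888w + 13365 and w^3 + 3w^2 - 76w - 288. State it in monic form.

Repeated division with remainder:
  -3w^4 - 48w^3 + 78w^2 + 3888w + 13365 = (-3w - 39)(w^3 + 3w^2 - 76w - 288) + (-33w^2 + 60w + 2133)
  w^3 + 3w^2 - 76w - 288 = (-(1/33)w - 53/363)(-33w^2 + 60w + 2133) + (-(315/121)w + 2835/121)
  -33w^2 + 60w + 2133 = ((1331/105)w + 9559/105)(-(315/121)w + 2835/121) + (0)
Last nonzero remainder: -(315/121)w + 2835/121. Dividing through by -315/121 gives the monic gcd w - 9.

w - 9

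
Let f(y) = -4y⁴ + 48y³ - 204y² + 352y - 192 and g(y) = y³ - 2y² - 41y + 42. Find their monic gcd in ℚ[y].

Repeated division with remainder:
  -4y⁴ + 48y³ - 204y² + 352y - 192 = (-4y + 40)(y³ - 2y² - 41y + 42) + (-288y² + 2160y - 1872)
  y³ - 2y² - 41y + 42 = (-(1/288)y - 11/576)(-288y² + 2160y - 1872) + (-(25/4)y + 25/4)
  -288y² + 2160y - 1872 = ((1152/25)y - 7488/25)(-(25/4)y + 25/4) + (0)
Last nonzero remainder: -(25/4)y + 25/4. Dividing through by -25/4 gives the monic gcd y - 1.

y - 1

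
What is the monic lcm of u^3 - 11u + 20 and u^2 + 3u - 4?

u^4 - u^3 - 11u^2 + 31u - 20

Repeated division with remainder:
  u^3 - 11u + 20 = (u - 3)(u^2 + 3u - 4) + (2u + 8)
  u^2 + 3u - 4 = ((1/2)u - 1/2)(2u + 8) + (0)
Last nonzero remainder: 2u + 8. Dividing through by 2 gives the monic gcd u + 4.
Then lcm(f, g) = f·g / gcd(f, g); expanding and making the result monic gives the answer.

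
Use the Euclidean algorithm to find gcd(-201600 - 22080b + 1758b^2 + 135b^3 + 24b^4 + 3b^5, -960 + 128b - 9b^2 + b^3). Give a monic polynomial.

-960 + 128b - 9b^2 + b^3

Apply the Euclidean algorithm:
  3b^5 + 24b^4 + 135b^3 + 1758b^2 - 22080b - 201600 = (3b^2 + 51b + 210)(b^3 - 9b^2 + 128b - 960) + (0)
The last nonzero remainder b^3 - 9b^2 + 128b - 960 is already monic.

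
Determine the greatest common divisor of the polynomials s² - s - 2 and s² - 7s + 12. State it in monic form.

Euclidean algorithm in ℚ[s]:
  s² - s - 2 = (s² - 7s + 12) + (6s - 14)
  s² - 7s + 12 = ((1/6)s - 7/9)(6s - 14) + (10/9)
  6s - 14 = ((27/5)s - 63/5)(10/9) + (0)
The last nonzero remainder is the constant 10/9, so the polynomials are coprime and gcd = 1.

1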